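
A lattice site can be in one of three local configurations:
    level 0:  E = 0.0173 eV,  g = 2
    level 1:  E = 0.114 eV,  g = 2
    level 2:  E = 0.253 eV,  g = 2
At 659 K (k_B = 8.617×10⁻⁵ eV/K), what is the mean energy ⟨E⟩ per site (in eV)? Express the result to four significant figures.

0.03510 eV

k_BT = 8.617×10⁻⁵ × 659 K = 0.0567860 eV.
Eᵢ/kT = 0.304653, 2.00754, 4.45532.
Z = Σ gᵢe^(−Eᵢ/kT) = 2·e^(−0.304653) + 2·e^(−2.00754) + 2·e^(−4.45532) = 1.47476 + 0.268637 + 0.0232332 = 1.76663.
⟨E⟩ = Σ Eᵢ gᵢe^(−Eᵢ/kT) / Z = (0.0173·1.47476 + 0.114·0.268637 + 0.253·0.0232332) / 1.76663 = 0.03510 eV.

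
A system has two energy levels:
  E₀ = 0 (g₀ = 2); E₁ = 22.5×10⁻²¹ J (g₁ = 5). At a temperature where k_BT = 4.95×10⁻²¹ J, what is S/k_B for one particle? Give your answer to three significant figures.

0.837

Eᵢ/kT = 0, 4.5455.
Z = Σ gᵢe^(−Eᵢ/kT) = 2·e^(−0) + 5·e^(−4.5455) = 2.0000 + 0.053074 = 2.0531.
⟨E⟩ = Σ EᵢPᵢ = 0.58164 ×10⁻²¹ J.
S/k_B = ln Z + ⟨E⟩/kT = ln(2.0531) + 0.58164/4.95 = 0.71935 + 0.11750 = 0.837.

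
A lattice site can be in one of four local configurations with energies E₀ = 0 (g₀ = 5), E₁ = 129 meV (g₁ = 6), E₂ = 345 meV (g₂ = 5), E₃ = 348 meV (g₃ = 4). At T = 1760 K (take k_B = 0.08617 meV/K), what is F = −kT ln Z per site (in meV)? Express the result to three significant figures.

-324 meV

k_BT = 0.08617 × 1760 K = 151.66 meV.
Eᵢ/kT = 0, 0.85059, 2.2748, 2.2946.
Z = Σ gᵢe^(−Eᵢ/kT) = 5·e^(−0) + 6·e^(−0.85059) + 5·e^(−2.2748) + 4·e^(−2.2946) = 5.0000 + 2.5630 + 0.51409 + 0.40321 = 8.4803.
F = −kT ln Z = −151.66 × ln(8.4803) = −151.66 × 2.1377 = -324 meV.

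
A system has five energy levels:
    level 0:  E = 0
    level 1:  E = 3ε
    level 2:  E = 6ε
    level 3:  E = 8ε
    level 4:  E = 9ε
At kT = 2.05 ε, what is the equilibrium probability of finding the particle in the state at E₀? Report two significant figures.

Eᵢ/kT = 0, 1.463, 2.927, 3.902, 4.390.
Z = Σ e^(−Eᵢ/kT) = e^(−0) + e^(−1.463) + e^(−2.927) + e^(−3.902) + e^(−4.390) = 1.000 + 0.2315 + 0.05356 + 0.02020 + 0.01240 = 1.318.
P₀ = e^(−E₀/kT) / Z = 1.000/1.318 = 0.76.

0.76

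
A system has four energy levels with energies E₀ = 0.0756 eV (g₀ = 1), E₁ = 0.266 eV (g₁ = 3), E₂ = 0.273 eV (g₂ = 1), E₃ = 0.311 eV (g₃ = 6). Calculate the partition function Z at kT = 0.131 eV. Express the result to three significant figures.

Eᵢ/kT = 0.57710, 2.0305, 2.0840, 2.3740.
Z = Σ gᵢe^(−Eᵢ/kT) = 1·e^(−0.57710) + 3·e^(−2.0305) + 1·e^(−2.0840) + 6·e^(−2.3740) = 0.56152 + 0.39381 + 0.12443 + 0.55865 = 1.6384.

Z = 1.64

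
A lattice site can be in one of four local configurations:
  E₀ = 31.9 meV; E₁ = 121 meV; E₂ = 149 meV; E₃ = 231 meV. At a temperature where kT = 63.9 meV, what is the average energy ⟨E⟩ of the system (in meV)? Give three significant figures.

66.1 meV

Eᵢ/kT = 0.49922, 1.8936, 2.3318, 3.6150.
Z = Σ e^(−Eᵢ/kT) = e^(−0.49922) + e^(−1.8936) + e^(−2.3318) + e^(−3.6150) = 0.60700 + 0.15053 + 0.097121 + 0.026917 = 0.88157.
⟨E⟩ = Σ Eᵢ e^(−Eᵢ/kT) / Z = (31.9·0.60700 + 121·0.15053 + 149·0.097121 + 231·0.026917) / 0.88157 = 66.1 meV.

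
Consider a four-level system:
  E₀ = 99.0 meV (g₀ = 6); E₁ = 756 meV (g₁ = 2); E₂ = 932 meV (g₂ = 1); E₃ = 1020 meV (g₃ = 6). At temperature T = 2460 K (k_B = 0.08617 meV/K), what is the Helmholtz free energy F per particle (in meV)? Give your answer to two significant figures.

k_BT = 0.08617 × 2460 K = 212.0 meV.
Eᵢ/kT = 0.4670, 3.566, 4.396, 4.811.
Z = Σ gᵢe^(−Eᵢ/kT) = 6·e^(−0.4670) + 2·e^(−3.566) + 1·e^(−4.396) + 6·e^(−4.811) = 3.761 + 0.05654 + 0.01233 + 0.04884 = 3.879.
F = −kT ln Z = −212.0 × ln(3.879) = −212.0 × 1.356 = -290 meV.

-290 meV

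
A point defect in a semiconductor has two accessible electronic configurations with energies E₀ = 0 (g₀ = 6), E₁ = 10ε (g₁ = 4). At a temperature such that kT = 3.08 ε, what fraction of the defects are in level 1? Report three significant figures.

Eᵢ/kT = 0, 3.2468.
Z = Σ gᵢe^(−Eᵢ/kT) = 6·e^(−0) + 4·e^(−3.2468) = 6.0000 + 0.15559 = 6.1556.
P₁ = g₁ e^(−E₁/kT) / Z = 0.15559/6.1556 = 0.0253.

0.0253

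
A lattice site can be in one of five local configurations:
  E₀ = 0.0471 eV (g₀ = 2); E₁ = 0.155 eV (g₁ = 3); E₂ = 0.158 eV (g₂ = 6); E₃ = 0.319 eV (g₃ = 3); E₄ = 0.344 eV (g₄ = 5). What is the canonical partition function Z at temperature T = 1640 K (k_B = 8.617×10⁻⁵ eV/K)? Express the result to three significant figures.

k_BT = 8.617×10⁻⁵ × 1640 K = 0.14132 eV.
Eᵢ/kT = 0.33329, 1.0968, 1.1180, 2.2573, 2.4342.
Z = Σ gᵢe^(−Eᵢ/kT) = 2·e^(−0.33329) + 3·e^(−1.0968) + 6·e^(−1.1180) + 3·e^(−2.2573) + 5·e^(−2.4342) = 1.4331 + 1.0018 + 1.9616 + 0.31390 + 0.43834 = 5.1487.

Z = 5.15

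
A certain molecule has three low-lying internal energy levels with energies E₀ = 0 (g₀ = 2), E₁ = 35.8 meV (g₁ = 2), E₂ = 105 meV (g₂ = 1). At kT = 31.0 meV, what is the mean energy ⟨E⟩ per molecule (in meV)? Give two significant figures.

Eᵢ/kT = 0, 1.155, 3.387.
Z = Σ gᵢe^(−Eᵢ/kT) = 2·e^(−0) + 2·e^(−1.155) + 1·e^(−3.387) = 2.000 + 0.6301 + 0.03381 = 2.664.
⟨E⟩ = Σ Eᵢ gᵢe^(−Eᵢ/kT) / Z = (0·2.000 + 35.8·0.6301 + 105·0.03381) / 2.664 = 9.8 meV.

9.8 meV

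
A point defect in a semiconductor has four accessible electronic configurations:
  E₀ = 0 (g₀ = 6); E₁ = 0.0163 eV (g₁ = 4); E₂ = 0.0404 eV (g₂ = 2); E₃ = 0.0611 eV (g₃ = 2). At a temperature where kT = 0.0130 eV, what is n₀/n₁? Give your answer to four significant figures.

n₀/n₁ = (g₀/g₁) exp[−(E₀−E₁)/kT] = (6/4) × exp(−(-0.0163 eV)/(0.0130 eV)) = (6/4) × exp(1.25385) = 5.256.

5.256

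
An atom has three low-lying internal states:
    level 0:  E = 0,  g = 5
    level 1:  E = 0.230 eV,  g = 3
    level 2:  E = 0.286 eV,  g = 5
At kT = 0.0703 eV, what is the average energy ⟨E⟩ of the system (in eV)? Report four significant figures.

Eᵢ/kT = 0, 3.27169, 4.06828.
Z = Σ gᵢe^(−Eᵢ/kT) = 5·e^(−0) + 3·e^(−3.27169) + 5·e^(−4.06828) = 5.00000 + 0.113827 + 0.0855339 = 5.19936.
⟨E⟩ = Σ Eᵢ gᵢe^(−Eᵢ/kT) / Z = (0·5.00000 + 0.230·0.113827 + 0.286·0.0855339) / 5.19936 = 0.009740 eV.

0.009740 eV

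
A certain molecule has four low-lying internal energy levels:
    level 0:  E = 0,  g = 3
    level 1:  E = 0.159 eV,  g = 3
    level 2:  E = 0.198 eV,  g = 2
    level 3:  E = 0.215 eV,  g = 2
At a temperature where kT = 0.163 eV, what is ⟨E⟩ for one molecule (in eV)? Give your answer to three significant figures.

Eᵢ/kT = 0, 0.97546, 1.2147, 1.3190.
Z = Σ gᵢe^(−Eᵢ/kT) = 3·e^(−0) + 3·e^(−0.97546) + 2·e^(−1.2147) + 2·e^(−1.3190) = 3.0000 + 1.1311 + 0.59360 + 0.53481 = 5.2595.
⟨E⟩ = Σ Eᵢ gᵢe^(−Eᵢ/kT) / Z = (0·3.0000 + 0.159·1.1311 + 0.198·0.59360 + 0.215·0.53481) / 5.2595 = 0.0784 eV.

0.0784 eV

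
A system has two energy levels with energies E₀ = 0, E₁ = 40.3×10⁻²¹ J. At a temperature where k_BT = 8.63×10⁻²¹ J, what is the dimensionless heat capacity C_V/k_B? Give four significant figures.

Eᵢ/kT = 0, 4.66976.
Z = Σ e^(−Eᵢ/kT) = e^(−0) + e^(−4.66976) = 1.00000 + 0.00937452 = 1.00937.
⟨E⟩ = 0.374286, ⟨E²⟩ = 15.0837.
C_V/k_B = (⟨E²⟩ − ⟨E⟩²)/(kT)² = (15.0837 − 0.140090)/74.4769 = 0.2006.

0.2006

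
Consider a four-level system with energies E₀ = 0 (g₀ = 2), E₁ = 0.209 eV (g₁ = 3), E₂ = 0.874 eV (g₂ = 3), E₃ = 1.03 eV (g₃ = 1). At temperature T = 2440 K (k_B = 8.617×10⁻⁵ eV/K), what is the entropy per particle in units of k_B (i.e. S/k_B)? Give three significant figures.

k_BT = 8.617×10⁻⁵ × 2440 K = 0.21025 eV.
Eᵢ/kT = 0, 0.99405, 4.1570, 4.8989.
Z = Σ gᵢe^(−Eᵢ/kT) = 2·e^(−0) + 3·e^(−0.99405) + 3·e^(−4.1570) + 1·e^(−4.8989) = 2.0000 + 1.1102 + 0.046963 + 0.0074548 = 3.1646.
⟨E⟩ = Σ EᵢPᵢ = 0.088718 eV.
S/k_B = ln Z + ⟨E⟩/kT = ln(3.1646) + 0.088718/0.21025 = 1.1520 + 0.42196 = 1.57.

1.57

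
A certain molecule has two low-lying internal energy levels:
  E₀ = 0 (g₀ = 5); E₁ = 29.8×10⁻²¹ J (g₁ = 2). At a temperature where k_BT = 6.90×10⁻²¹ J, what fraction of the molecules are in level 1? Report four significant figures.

0.005298

Eᵢ/kT = 0, 4.31884.
Z = Σ gᵢe^(−Eᵢ/kT) = 5·e^(−0) + 2·e^(−4.31884) = 5.00000 + 0.0266306 = 5.02663.
P₁ = g₁ e^(−E₁/kT) / Z = 0.0266306/5.02663 = 0.005298.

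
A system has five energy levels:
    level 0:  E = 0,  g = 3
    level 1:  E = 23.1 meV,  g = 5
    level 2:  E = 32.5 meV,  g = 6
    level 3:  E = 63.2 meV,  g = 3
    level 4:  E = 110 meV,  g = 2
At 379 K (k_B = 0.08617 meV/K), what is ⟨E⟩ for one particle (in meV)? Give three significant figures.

k_BT = 0.08617 × 379 K = 32.658 meV.
Eᵢ/kT = 0, 0.70733, 0.99516, 1.9352, 3.3682.
Z = Σ gᵢe^(−Eᵢ/kT) = 3·e^(−0) + 5·e^(−0.70733) + 6·e^(−0.99516) + 3·e^(−1.9352) + 2·e^(−3.3682) = 3.0000 + 2.4648 + 2.2180 + 0.43319 + 0.068903 = 8.1849.
⟨E⟩ = Σ Eᵢ gᵢe^(−Eᵢ/kT) / Z = (0·3.0000 + 23.1·2.4648 + 32.5·2.2180 + 63.2·0.43319 + 110·0.068903) / 8.1849 = 20.0 meV.

20.0 meV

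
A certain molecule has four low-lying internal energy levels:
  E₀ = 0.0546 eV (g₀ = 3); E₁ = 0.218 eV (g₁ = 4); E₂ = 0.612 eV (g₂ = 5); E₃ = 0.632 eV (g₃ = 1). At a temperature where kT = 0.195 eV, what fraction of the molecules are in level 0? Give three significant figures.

Eᵢ/kT = 0.28000, 1.1179, 3.1385, 3.2410.
Z = Σ gᵢe^(−Eᵢ/kT) = 3·e^(−0.28000) + 4·e^(−1.1179) + 5·e^(−3.1385) + 1·e^(−3.2410) = 2.2674 + 1.3079 + 0.21674 + 0.039125 = 3.8312.
P₀ = g₀ e^(−E₀/kT) / Z = 2.2674/3.8312 = 0.592.

0.592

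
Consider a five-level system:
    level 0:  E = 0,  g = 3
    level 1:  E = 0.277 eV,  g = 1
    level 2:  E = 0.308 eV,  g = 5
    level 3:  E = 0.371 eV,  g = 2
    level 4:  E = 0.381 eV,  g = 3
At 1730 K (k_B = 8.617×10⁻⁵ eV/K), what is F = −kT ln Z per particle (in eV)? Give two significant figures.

-0.21 eV

k_BT = 8.617×10⁻⁵ × 1730 K = 0.1491 eV.
Eᵢ/kT = 0, 1.858, 2.066, 2.488, 2.555.
Z = Σ gᵢe^(−Eᵢ/kT) = 3·e^(−0) + 1·e^(−1.858) + 5·e^(−2.066) + 2·e^(−2.488) + 3·e^(−2.555) = 3.000 + 0.1560 + 0.6335 + 0.1662 + 0.2331 = 4.189.
F = −kT ln Z = −0.1491 × ln(4.189) = −0.1491 × 1.432 = -0.21 eV.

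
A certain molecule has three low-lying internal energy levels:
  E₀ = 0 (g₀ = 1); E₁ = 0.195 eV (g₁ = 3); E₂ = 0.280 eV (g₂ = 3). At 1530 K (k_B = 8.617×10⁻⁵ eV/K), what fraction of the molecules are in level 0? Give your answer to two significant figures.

0.49

k_BT = 8.617×10⁻⁵ × 1530 K = 0.1318 eV.
Eᵢ/kT = 0, 1.480, 2.124.
Z = Σ gᵢe^(−Eᵢ/kT) = 1·e^(−0) + 3·e^(−1.480) + 3·e^(−2.124) = 1.000 + 0.6829 + 0.3587 = 2.042.
P₀ = g₀ e^(−E₀/kT) / Z = 1.000/2.042 = 0.49.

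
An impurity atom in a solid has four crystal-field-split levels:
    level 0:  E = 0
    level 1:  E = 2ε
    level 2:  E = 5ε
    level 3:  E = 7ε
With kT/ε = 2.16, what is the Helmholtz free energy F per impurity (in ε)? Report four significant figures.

-0.9243 ε

Eᵢ/kT = 0, 0.925926, 2.31481, 3.24074.
Z = Σ e^(−Eᵢ/kT) = e^(−0) + e^(−0.925926) + e^(−2.31481) + e^(−3.24074) = 1.00000 + 0.396164 + 0.0987850 + 0.0391349 = 1.53408.
F = −kT ln Z = −2.16 × ln(1.53408) = −2.16 × 0.427931 = -0.9243 ε.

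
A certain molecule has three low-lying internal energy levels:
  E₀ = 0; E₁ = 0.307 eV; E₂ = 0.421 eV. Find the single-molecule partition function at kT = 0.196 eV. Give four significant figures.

Eᵢ/kT = 0, 1.56633, 2.14796.
Z = Σ e^(−Eᵢ/kT) = e^(−0) + e^(−1.56633) + e^(−2.14796) = 1.00000 + 0.208810 + 0.116722 = 1.32553.

Z = 1.326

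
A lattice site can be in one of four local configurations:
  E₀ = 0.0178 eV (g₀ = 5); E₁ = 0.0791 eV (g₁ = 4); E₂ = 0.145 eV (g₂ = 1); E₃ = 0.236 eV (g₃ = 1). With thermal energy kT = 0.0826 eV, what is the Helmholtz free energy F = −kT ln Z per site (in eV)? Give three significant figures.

Eᵢ/kT = 0.21550, 0.95763, 1.7554, 2.8571.
Z = Σ gᵢe^(−Eᵢ/kT) = 5·e^(−0.21550) + 4·e^(−0.95763) + 1·e^(−1.7554) + 1·e^(−2.8571) = 4.0307 + 1.5352 + 0.17284 + 0.057435 = 5.7962.
F = −kT ln Z = −0.0826 × ln(5.7962) = −0.0826 × 1.7572 = -0.145 eV.

-0.145 eV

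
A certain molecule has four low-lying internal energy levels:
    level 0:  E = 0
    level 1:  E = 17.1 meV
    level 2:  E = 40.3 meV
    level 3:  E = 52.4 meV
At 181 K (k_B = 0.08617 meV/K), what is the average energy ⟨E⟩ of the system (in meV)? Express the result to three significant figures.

7.32 meV

k_BT = 0.08617 × 181 K = 15.597 meV.
Eᵢ/kT = 0, 1.0964, 2.5838, 3.3596.
Z = Σ e^(−Eᵢ/kT) = e^(−0) + e^(−1.0964) + e^(−2.5838) + e^(−3.3596) = 1.0000 + 0.33407 + 0.075487 + 0.034749 = 1.4443.
⟨E⟩ = Σ Eᵢ e^(−Eᵢ/kT) / Z = (0·1.0000 + 17.1·0.33407 + 40.3·0.075487 + 52.4·0.034749) / 1.4443 = 7.32 meV.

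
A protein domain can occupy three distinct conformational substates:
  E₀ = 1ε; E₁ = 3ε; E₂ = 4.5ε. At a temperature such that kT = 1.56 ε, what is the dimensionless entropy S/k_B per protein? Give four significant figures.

Eᵢ/kT = 0.641026, 1.92308, 2.88462.
Z = Σ e^(−Eᵢ/kT) = e^(−0.641026) + e^(−1.92308) + e^(−2.88462) = 0.526752 + 0.146156 + 0.0558760 = 0.728784.
⟨E⟩ = Σ EᵢPᵢ = 1.66944 ε.
S/k_B = ln Z + ⟨E⟩/kT = ln(0.728784) + 1.66944/1.56 = -0.316378 + 1.07015 = 0.7538.

0.7538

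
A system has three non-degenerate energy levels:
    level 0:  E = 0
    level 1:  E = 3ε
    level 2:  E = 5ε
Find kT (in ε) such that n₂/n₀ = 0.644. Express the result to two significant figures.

11 ε

n₂/n₀ = exp[−(E₂−E₀)/kT] = 0.644.
⇒ (E₂−E₀)/kT = ln(1/0.644) = ln(1.553) = 0.4402.
kT = 5ε / 0.4402 = 11 ε.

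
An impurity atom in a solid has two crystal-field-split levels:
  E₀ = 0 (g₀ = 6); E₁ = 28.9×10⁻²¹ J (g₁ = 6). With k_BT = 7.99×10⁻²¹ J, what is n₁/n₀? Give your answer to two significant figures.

0.027

n₁/n₀ = (g₁/g₀) exp[−(E₁−E₀)/kT] = (6/6) × exp(−(28.9 ×10⁻²¹ J)/(7.99 ×10⁻²¹ J)) = (6/6) × exp(-3.617) = 0.027.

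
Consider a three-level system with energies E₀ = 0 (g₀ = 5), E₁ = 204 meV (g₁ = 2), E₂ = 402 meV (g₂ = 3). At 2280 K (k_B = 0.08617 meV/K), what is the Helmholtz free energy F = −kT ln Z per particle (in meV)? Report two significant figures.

k_BT = 0.08617 × 2280 K = 196.5 meV.
Eᵢ/kT = 0, 1.038, 2.046.
Z = Σ gᵢe^(−Eᵢ/kT) = 5·e^(−0) + 2·e^(−1.038) + 3·e^(−2.046) = 5.000 + 0.7083 + 0.3878 = 6.096.
F = −kT ln Z = −196.5 × ln(6.096) = −196.5 × 1.808 = -360 meV.

-360 meV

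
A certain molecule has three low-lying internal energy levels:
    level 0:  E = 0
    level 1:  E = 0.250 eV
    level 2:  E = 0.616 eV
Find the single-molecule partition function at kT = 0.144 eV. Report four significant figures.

Eᵢ/kT = 0, 1.73611, 4.27778.
Z = Σ e^(−Eᵢ/kT) = e^(−0) + e^(−1.73611) + e^(−4.27778) = 1.00000 + 0.176205 + 0.0138734 = 1.19008.

Z = 1.190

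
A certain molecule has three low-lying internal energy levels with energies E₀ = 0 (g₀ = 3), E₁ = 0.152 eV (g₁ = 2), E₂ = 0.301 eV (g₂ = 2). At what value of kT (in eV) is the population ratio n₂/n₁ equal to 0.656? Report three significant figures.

0.353 eV

n₂/n₁ = (g₂/g₁) exp[−(E₂−E₁)/kT] = 0.656.
⇒ (E₂−E₁)/kT = ln((2/2)/0.656) = ln(1.5244) = 0.42160.
kT = 0.149 eV / 0.42160 = 0.353 eV.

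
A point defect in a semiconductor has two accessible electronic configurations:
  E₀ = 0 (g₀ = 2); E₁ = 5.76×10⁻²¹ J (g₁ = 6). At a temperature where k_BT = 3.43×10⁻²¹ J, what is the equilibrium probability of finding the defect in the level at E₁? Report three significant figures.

0.359

Eᵢ/kT = 0, 1.6793.
Z = Σ gᵢe^(−Eᵢ/kT) = 2·e^(−0) + 6·e^(−1.6793) = 2.0000 + 1.1190 = 3.1190.
P₁ = g₁ e^(−E₁/kT) / Z = 1.1190/3.1190 = 0.359.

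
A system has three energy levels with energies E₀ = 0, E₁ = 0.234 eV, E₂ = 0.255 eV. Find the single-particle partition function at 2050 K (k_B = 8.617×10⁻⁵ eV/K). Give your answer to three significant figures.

Z = 1.50

k_BT = 8.617×10⁻⁵ × 2050 K = 0.17665 eV.
Eᵢ/kT = 0, 1.3247, 1.4435.
Z = Σ e^(−Eᵢ/kT) = e^(−0) + e^(−1.3247) + e^(−1.4435) = 1.0000 + 0.26588 + 0.23610 = 1.5020.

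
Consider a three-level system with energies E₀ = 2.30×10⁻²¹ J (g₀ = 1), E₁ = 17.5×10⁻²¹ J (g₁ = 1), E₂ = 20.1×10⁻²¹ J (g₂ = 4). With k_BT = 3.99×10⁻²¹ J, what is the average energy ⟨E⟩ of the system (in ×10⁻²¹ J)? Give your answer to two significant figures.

Eᵢ/kT = 0.5764, 4.386, 5.038.
Z = Σ gᵢe^(−Eᵢ/kT) = 1·e^(−0.5764) + 1·e^(−4.386) + 4·e^(−5.038) = 0.5619 + 0.01245 + 0.02595 = 0.6003.
⟨E⟩ = Σ Eᵢ gᵢe^(−Eᵢ/kT) / Z = (2.30·0.5619 + 17.5·0.01245 + 20.1·0.02595) / 0.6003 = 3.4 ×10⁻²¹ J.

3.4 ×10⁻²¹ J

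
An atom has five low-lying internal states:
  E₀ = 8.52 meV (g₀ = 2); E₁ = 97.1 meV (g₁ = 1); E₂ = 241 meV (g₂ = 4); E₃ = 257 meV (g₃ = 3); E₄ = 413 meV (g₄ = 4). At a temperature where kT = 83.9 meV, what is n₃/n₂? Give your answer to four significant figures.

n₃/n₂ = (g₃/g₂) exp[−(E₃−E₂)/kT] = (3/4) × exp(−(16 meV)/(83.9 meV)) = (3/4) × exp(-0.190703) = 0.6198.

0.6198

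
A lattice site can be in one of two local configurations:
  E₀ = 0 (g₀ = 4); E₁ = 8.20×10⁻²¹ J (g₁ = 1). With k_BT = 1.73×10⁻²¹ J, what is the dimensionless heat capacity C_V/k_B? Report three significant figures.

0.0489

Eᵢ/kT = 0, 4.7399.
Z = Σ gᵢe^(−Eᵢ/kT) = 4·e^(−0) + 1·e^(−4.7399) = 4.0000 + 0.0087395 = 4.0087.
⟨E⟩ = 0.017877, ⟨E²⟩ = 0.14659.
C_V/k_B = (⟨E²⟩ − ⟨E⟩²)/(kT)² = (0.14659 − 0.00031959)/2.9929 = 0.0489.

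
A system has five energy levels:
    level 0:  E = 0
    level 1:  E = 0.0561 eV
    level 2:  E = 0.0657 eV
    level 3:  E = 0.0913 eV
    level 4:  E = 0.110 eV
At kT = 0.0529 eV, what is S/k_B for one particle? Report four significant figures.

1.329

Eᵢ/kT = 0, 1.06049, 1.24197, 1.72590, 2.07940.
Z = Σ e^(−Eᵢ/kT) = e^(−0) + e^(−1.06049) + e^(−1.24197) + e^(−1.72590) + e^(−2.07940) = 1.00000 + 0.346286 + 0.288815 + 0.178013 + 0.125005 = 1.93812.
⟨E⟩ = Σ EᵢPᵢ = 0.0352945 eV.
S/k_B = ln Z + ⟨E⟩/kT = ln(1.93812) + 0.0352945/0.0529 = 0.661718 + 0.667193 = 1.329.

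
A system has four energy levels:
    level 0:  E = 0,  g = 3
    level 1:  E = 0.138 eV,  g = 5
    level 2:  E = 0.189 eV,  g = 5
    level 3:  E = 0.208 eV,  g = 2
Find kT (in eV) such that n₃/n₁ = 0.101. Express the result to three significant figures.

0.0509 eV

n₃/n₁ = (g₃/g₁) exp[−(E₃−E₁)/kT] = 0.101.
⇒ (E₃−E₁)/kT = ln((2/5)/0.101) = ln(3.9604) = 1.3763.
kT = 0.070 eV / 1.3763 = 0.0509 eV.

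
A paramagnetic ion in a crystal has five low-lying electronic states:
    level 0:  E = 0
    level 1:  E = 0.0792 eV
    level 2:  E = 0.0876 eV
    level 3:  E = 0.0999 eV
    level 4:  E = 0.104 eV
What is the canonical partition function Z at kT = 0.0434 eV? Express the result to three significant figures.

Z = 1.49

Eᵢ/kT = 0, 1.8249, 2.0184, 2.3018, 2.3963.
Z = Σ e^(−Eᵢ/kT) = e^(−0) + e^(−1.8249) + e^(−2.0184) + e^(−2.3018) + e^(−2.3963) = 1.0000 + 0.16123 + 0.13287 + 0.10008 + 0.091054 = 1.4852.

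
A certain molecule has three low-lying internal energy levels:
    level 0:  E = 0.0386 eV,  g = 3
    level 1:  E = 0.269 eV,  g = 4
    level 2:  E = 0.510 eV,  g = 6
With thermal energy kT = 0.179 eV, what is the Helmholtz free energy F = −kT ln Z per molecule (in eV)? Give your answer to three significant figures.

Eᵢ/kT = 0.21564, 1.5028, 2.8492.
Z = Σ gᵢe^(−Eᵢ/kT) = 3·e^(−0.21564) + 4·e^(−1.5028) + 6·e^(−2.8492) = 2.4181 + 0.89003 + 0.34734 = 3.6555.
F = −kT ln Z = −0.179 × ln(3.6555) = −0.179 × 1.2962 = -0.232 eV.

-0.232 eV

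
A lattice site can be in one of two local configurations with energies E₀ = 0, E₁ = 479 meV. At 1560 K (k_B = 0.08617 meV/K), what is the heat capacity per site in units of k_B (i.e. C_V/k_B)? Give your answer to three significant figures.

k_BT = 0.08617 × 1560 K = 134.43 meV.
Eᵢ/kT = 0, 3.5632.
Z = Σ e^(−Eᵢ/kT) = e^(−0) + e^(−3.5632) = 1.0000 + 0.028348 = 1.0283.
⟨E⟩ = 13.205 meV, ⟨E²⟩ = 6325.2 meV².
C_V/k_B = (⟨E²⟩ − ⟨E⟩²)/(kT)² = (6325.2 − 174.37)/18071 = 0.340.

0.340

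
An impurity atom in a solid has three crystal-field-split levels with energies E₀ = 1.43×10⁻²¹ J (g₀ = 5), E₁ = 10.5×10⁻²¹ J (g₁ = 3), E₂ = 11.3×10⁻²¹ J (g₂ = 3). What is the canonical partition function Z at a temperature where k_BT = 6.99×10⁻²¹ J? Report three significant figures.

Eᵢ/kT = 0.20458, 1.5021, 1.6166.
Z = Σ gᵢe^(−Eᵢ/kT) = 5·e^(−0.20458) + 3·e^(−1.5021) + 3·e^(−1.6166) = 4.0749 + 0.66799 + 0.59572 = 5.3386.

Z = 5.34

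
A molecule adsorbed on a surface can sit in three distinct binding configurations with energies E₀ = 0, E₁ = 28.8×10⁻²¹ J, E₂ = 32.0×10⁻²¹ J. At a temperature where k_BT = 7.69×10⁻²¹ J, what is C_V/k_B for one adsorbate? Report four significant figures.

Eᵢ/kT = 0, 3.74512, 4.16125.
Z = Σ e^(−Eᵢ/kT) = e^(−0) + e^(−3.74512) + e^(−4.16125) = 1.00000 + 0.0236328 + 0.0155881 = 1.03922.
⟨E⟩ = 1.13493, ⟨E²⟩ = 34.2220.
C_V/k_B = (⟨E²⟩ − ⟨E⟩²)/(kT)² = (34.2220 − 1.28807)/59.1361 = 0.5569.

0.5569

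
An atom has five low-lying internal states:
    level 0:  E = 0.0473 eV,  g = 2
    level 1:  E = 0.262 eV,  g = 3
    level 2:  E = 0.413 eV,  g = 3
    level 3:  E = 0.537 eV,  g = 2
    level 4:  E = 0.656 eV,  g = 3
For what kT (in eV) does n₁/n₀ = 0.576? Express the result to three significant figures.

n₁/n₀ = (g₁/g₀) exp[−(E₁−E₀)/kT] = 0.576.
⇒ (E₁−E₀)/kT = ln((3/2)/0.576) = ln(2.6042) = 0.95713.
kT = 0.2147 eV / 0.95713 = 0.224 eV.

0.224 eV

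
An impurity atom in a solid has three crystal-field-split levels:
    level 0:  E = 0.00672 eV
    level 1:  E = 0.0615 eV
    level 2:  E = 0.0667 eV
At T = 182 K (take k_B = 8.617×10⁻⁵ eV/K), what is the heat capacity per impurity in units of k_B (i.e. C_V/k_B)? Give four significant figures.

k_BT = 8.617×10⁻⁵ × 182 K = 0.0156829 eV.
Eᵢ/kT = 0.428492, 3.92147, 4.25304.
Z = Σ e^(−Eᵢ/kT) = e^(−0.428492) + e^(−3.92147) + e^(−4.25304) = 0.651491 + 0.0198119 + 0.0142209 = 0.685524.
⟨E⟩ = 0.00954742 eV, ⟨E²⟩ = 0.000244515 eV².
C_V/k_B = (⟨E²⟩ − ⟨E⟩²)/(kT)² = (0.000244515 − 0.0000911532)/0.000245953 = 0.6235.

0.6235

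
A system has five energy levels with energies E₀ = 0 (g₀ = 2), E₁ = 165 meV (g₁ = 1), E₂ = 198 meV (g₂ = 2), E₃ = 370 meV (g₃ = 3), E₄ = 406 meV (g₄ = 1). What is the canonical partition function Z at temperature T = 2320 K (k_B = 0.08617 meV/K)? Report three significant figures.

k_BT = 0.08617 × 2320 K = 199.91 meV.
Eᵢ/kT = 0, 0.82537, 0.99045, 1.8508, 2.0309.
Z = Σ gᵢe^(−Eᵢ/kT) = 2·e^(−0) + 1·e^(−0.82537) + 2·e^(−0.99045) + 3·e^(−1.8508) + 1·e^(−2.0309) = 2.0000 + 0.43807 + 0.74282 + 0.47133 + 0.13122 = 3.7834.

Z = 3.78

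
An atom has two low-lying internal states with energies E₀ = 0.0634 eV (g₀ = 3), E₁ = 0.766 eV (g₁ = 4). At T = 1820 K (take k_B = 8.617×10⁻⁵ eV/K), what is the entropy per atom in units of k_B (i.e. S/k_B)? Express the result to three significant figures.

1.18

k_BT = 8.617×10⁻⁵ × 1820 K = 0.15683 eV.
Eᵢ/kT = 0.40426, 4.8843.
Z = Σ gᵢe^(−Eᵢ/kT) = 3·e^(−0.40426) + 4·e^(−4.8843) = 2.0024 + 0.030258 = 2.0327.
⟨E⟩ = Σ EᵢPᵢ = 0.073857 eV.
S/k_B = ln Z + ⟨E⟩/kT = ln(2.0327) + 0.073857/0.15683 = 0.70936 + 0.47094 = 1.18.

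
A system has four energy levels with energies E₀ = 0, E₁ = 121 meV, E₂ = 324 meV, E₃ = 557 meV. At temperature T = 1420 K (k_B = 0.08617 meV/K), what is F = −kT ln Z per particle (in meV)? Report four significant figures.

k_BT = 0.08617 × 1420 K = 122.361 meV.
Eᵢ/kT = 0, 0.988877, 2.64790, 4.55210.
Z = Σ e^(−Eᵢ/kT) = e^(−0) + e^(−0.988877) + e^(−2.64790) + e^(−4.55210) = 1.00000 + 0.371994 + 0.0707997 + 0.0105450 = 1.45334.
F = −kT ln Z = −122.361 × ln(1.45334) = −122.361 × 0.373864 = -45.75 meV.

-45.75 meV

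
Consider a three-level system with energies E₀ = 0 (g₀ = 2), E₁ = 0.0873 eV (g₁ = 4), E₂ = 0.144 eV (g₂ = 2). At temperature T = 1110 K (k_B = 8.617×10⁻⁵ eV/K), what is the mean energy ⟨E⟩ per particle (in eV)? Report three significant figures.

k_BT = 8.617×10⁻⁵ × 1110 K = 0.095649 eV.
Eᵢ/kT = 0, 0.91271, 1.5055.
Z = Σ gᵢe^(−Eᵢ/kT) = 2·e^(−0) + 4·e^(−0.91271) + 2·e^(−1.5055) = 2.0000 + 1.6057 + 0.44381 = 4.0495.
⟨E⟩ = Σ Eᵢ gᵢe^(−Eᵢ/kT) / Z = (0·2.0000 + 0.0873·1.6057 + 0.144·0.44381) / 4.0495 = 0.0504 eV.

0.0504 eV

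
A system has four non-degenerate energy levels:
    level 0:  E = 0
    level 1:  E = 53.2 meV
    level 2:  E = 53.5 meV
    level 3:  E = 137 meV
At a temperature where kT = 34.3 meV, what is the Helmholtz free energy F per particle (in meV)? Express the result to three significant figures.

-12.5 meV

Eᵢ/kT = 0, 1.5510, 1.5598, 3.9942.
Z = Σ e^(−Eᵢ/kT) = e^(−0) + e^(−1.5510) + e^(−1.5598) + e^(−3.9942) = 1.0000 + 0.21204 + 0.21018 + 0.018422 = 1.4406.
F = −kT ln Z = −34.3 × ln(1.4406) = −34.3 × 0.36506 = -12.5 meV.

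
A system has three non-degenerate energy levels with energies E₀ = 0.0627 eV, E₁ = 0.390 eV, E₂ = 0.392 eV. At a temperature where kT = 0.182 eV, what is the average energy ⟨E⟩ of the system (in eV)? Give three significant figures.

Eᵢ/kT = 0.34451, 2.1429, 2.1538.
Z = Σ e^(−Eᵢ/kT) = e^(−0.34451) + e^(−2.1429) + e^(−2.1538) = 0.70857 + 0.11731 + 0.11604 = 0.94192.
⟨E⟩ = Σ Eᵢ e^(−Eᵢ/kT) / Z = (0.0627·0.70857 + 0.390·0.11731 + 0.392·0.11604) / 0.94192 = 0.144 eV.

0.144 eV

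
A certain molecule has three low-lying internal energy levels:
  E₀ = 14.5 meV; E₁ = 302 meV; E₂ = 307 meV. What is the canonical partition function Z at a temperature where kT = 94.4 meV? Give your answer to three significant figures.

Z = 0.937

Eᵢ/kT = 0.15360, 3.1992, 3.2521.
Z = Σ e^(−Eᵢ/kT) = e^(−0.15360) + e^(−3.1992) + e^(−3.2521) = 0.85761 + 0.040795 + 0.038693 = 0.93710.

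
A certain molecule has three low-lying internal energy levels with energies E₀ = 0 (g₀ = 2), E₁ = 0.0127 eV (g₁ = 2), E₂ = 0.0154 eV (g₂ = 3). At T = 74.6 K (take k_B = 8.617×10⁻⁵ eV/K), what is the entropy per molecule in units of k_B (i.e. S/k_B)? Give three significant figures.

1.41

k_BT = 8.617×10⁻⁵ × 74.6 K = 0.0064283 eV.
Eᵢ/kT = 0, 1.9756, 2.3957.
Z = Σ gᵢe^(−Eᵢ/kT) = 2·e^(−0) + 2·e^(−1.9756) + 3·e^(−2.3957) = 2.0000 + 0.27736 + 0.27333 = 2.5507.
⟨E⟩ = Σ EᵢPᵢ = 0.0030312 eV.
S/k_B = ln Z + ⟨E⟩/kT = ln(2.5507) + 0.0030312/0.0064283 = 0.93637 + 0.47154 = 1.41.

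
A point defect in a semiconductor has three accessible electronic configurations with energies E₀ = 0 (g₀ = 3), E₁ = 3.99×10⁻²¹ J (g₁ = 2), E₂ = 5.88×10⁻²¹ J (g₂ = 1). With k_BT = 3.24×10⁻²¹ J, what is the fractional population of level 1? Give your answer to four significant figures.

0.1558

Eᵢ/kT = 0, 1.23148, 1.81481.
Z = Σ gᵢe^(−Eᵢ/kT) = 3·e^(−0) + 2·e^(−1.23148) + 1·e^(−1.81481) = 3.00000 + 0.583721 + 0.162869 = 3.74659.
P₁ = g₁ e^(−E₁/kT) / Z = 0.583721/3.74659 = 0.1558.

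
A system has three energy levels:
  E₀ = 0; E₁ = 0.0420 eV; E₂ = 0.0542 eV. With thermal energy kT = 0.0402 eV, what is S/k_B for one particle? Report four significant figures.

0.9225

Eᵢ/kT = 0, 1.04478, 1.34826.
Z = Σ e^(−Eᵢ/kT) = e^(−0) + e^(−1.04478) + e^(−1.34826) = 1.00000 + 0.351769 + 0.259692 = 1.61146.
⟨E⟩ = Σ EᵢPᵢ = 0.0179028 eV.
S/k_B = ln Z + ⟨E⟩/kT = ln(1.61146) + 0.0179028/0.0402 = 0.477141 + 0.445343 = 0.9225.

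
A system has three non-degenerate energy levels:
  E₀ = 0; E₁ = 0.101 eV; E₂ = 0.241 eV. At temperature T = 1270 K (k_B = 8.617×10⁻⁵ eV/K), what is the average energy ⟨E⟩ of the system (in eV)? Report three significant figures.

0.0443 eV

k_BT = 8.617×10⁻⁵ × 1270 K = 0.10944 eV.
Eᵢ/kT = 0, 0.92288, 2.2021.
Z = Σ e^(−Eᵢ/kT) = e^(−0) + e^(−0.92288) + e^(−2.2021) = 1.0000 + 0.39737 + 0.11057 = 1.5079.
⟨E⟩ = Σ Eᵢ e^(−Eᵢ/kT) / Z = (0·1.0000 + 0.101·0.39737 + 0.241·0.11057) / 1.5079 = 0.0443 eV.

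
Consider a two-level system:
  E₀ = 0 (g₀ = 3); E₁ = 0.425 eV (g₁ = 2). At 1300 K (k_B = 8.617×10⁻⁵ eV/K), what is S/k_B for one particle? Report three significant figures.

1.17

k_BT = 8.617×10⁻⁵ × 1300 K = 0.11202 eV.
Eᵢ/kT = 0, 3.7940.
Z = Σ gᵢe^(−Eᵢ/kT) = 3·e^(−0) + 2·e^(−3.7940) = 3.0000 + 0.045011 = 3.0450.
⟨E⟩ = Σ EᵢPᵢ = 0.0062823 eV.
S/k_B = ln Z + ⟨E⟩/kT = ln(3.0450) + 0.0062823/0.11202 = 1.1135 + 0.056082 = 1.17.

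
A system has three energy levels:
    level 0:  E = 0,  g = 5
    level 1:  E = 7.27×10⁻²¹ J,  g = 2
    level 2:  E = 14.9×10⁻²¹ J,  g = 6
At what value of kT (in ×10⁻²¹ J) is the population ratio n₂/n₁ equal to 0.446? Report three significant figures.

4.00 ×10⁻²¹ J

n₂/n₁ = (g₂/g₁) exp[−(E₂−E₁)/kT] = 0.446.
⇒ (E₂−E₁)/kT = ln((6/2)/0.446) = ln(6.7265) = 1.9061.
kT = 7.63 ×10⁻²¹ J / 1.9061 = 4.00 ×10⁻²¹ J.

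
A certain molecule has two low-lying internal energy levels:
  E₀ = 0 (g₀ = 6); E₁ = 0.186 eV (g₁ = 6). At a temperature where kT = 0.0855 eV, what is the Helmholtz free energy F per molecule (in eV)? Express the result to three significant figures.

-0.162 eV

Eᵢ/kT = 0, 2.1754.
Z = Σ gᵢe^(−Eᵢ/kT) = 6·e^(−0) + 6·e^(−2.1754) = 6.0000 + 0.68138 = 6.6814.
F = −kT ln Z = −0.0855 × ln(6.6814) = −0.0855 × 1.8993 = -0.162 eV.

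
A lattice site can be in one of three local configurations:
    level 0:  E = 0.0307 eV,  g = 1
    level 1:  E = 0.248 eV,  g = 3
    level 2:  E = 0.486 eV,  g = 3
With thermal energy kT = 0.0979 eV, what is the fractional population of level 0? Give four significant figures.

0.7382

Eᵢ/kT = 0.313585, 2.53320, 4.96425.
Z = Σ gᵢe^(−Eᵢ/kT) = 1·e^(−0.313585) + 3·e^(−2.53320) + 3·e^(−4.96425) = 0.730822 + 0.238214 + 0.0209496 = 0.989986.
P₀ = g₀ e^(−E₀/kT) / Z = 0.730822/0.989986 = 0.7382.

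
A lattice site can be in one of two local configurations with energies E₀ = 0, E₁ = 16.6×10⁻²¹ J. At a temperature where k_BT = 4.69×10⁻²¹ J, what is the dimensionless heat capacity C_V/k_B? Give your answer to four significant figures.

0.3434

Eᵢ/kT = 0, 3.53945.
Z = Σ e^(−Eᵢ/kT) = e^(−0) + e^(−3.53945) = 1.00000 + 0.0290293 = 1.02903.
⟨E⟩ = 0.468292, ⟨E²⟩ = 7.77364.
C_V/k_B = (⟨E²⟩ − ⟨E⟩²)/(kT)² = (7.77364 − 0.219297)/21.9961 = 0.3434.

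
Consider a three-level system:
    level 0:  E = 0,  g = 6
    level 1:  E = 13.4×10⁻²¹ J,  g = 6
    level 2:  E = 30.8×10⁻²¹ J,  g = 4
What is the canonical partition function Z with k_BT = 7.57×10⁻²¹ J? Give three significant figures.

Eᵢ/kT = 0, 1.7701, 4.0687.
Z = Σ gᵢe^(−Eᵢ/kT) = 6·e^(−0) + 6·e^(−1.7701) + 4·e^(−4.0687) = 6.0000 + 1.0219 + 0.068398 = 7.0903.

Z = 7.09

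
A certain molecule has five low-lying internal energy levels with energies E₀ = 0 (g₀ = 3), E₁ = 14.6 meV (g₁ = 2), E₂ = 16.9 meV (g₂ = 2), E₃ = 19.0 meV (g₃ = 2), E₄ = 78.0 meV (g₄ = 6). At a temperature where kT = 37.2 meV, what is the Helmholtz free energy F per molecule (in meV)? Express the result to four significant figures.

-75.24 meV

Eᵢ/kT = 0, 0.392473, 0.454301, 0.510753, 2.09677.
Z = Σ gᵢe^(−Eᵢ/kT) = 3·e^(−0) + 2·e^(−0.392473) + 2·e^(−0.454301) + 2·e^(−0.510753) + 6·e^(−2.09677) = 3.00000 + 1.35077 + 1.26978 + 1.20009 + 0.737116 = 7.55776.
F = −kT ln Z = −37.2 × ln(7.55776) = −37.2 × 2.02257 = -75.24 meV.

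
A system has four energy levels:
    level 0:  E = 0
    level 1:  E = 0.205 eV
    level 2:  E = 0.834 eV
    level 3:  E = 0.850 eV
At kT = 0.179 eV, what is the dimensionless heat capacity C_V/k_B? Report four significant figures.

Eᵢ/kT = 0, 1.14525, 4.65922, 4.74860.
Z = Σ e^(−Eᵢ/kT) = e^(−0) + e^(−1.14525) + e^(−4.65922) + e^(−4.74860) = 1.00000 + 0.318144 + 0.00947385 + 0.00866382 = 1.33628.
⟨E⟩ = 0.0602306 eV, ⟨E²⟩ = 0.0196210 eV².
C_V/k_B = (⟨E²⟩ − ⟨E⟩²)/(kT)² = (0.0196210 − 0.00362773)/0.0320410 = 0.4992.

0.4992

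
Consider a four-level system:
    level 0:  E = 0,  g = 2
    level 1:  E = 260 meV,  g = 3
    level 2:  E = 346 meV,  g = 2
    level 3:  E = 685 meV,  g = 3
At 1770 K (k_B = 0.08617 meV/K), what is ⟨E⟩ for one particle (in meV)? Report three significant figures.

k_BT = 0.08617 × 1770 K = 152.52 meV.
Eᵢ/kT = 0, 1.7047, 2.2686, 4.4912.
Z = Σ gᵢe^(−Eᵢ/kT) = 2·e^(−0) + 3·e^(−1.7047) + 2·e^(−2.2686) + 3·e^(−4.4912) = 2.0000 + 0.54548 + 0.20691 + 0.033622 = 2.7860.
⟨E⟩ = Σ Eᵢ gᵢe^(−Eᵢ/kT) / Z = (0·2.0000 + 260·0.54548 + 346·0.20691 + 685·0.033622) / 2.7860 = 84.9 meV.

84.9 meV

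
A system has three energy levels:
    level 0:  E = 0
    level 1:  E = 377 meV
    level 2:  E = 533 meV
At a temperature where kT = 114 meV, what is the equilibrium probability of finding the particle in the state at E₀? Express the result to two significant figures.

Eᵢ/kT = 0, 3.307, 4.675.
Z = Σ e^(−Eᵢ/kT) = e^(−0) + e^(−3.307) + e^(−4.675) = 1.000 + 0.03663 + 0.009326 = 1.046.
P₀ = e^(−E₀/kT) / Z = 1.000/1.046 = 0.96.

0.96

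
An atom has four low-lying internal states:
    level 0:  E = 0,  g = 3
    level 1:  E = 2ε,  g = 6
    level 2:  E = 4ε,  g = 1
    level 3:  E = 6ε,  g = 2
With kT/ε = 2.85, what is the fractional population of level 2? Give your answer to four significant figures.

0.03802

Eᵢ/kT = 0, 0.701754, 1.40351, 2.10526.
Z = Σ gᵢe^(−Eᵢ/kT) = 3·e^(−0) + 6·e^(−0.701754) + 1·e^(−1.40351) + 2·e^(−2.10526) = 3.00000 + 2.97429 + 0.245733 + 0.243628 = 6.46365.
P₂ = g₂ e^(−E₂/kT) / Z = 0.245733/6.46365 = 0.03802.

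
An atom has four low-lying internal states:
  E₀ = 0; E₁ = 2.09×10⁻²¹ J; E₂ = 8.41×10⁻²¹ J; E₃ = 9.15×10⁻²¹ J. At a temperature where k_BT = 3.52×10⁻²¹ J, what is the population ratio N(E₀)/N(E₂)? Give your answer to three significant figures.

n₀/n₂ = exp[−(E₀−E₂)/kT] = exp(−(-8.41 ×10⁻²¹ J)/(3.52 ×10⁻²¹ J)) = exp(2.3892) = 10.9.

10.9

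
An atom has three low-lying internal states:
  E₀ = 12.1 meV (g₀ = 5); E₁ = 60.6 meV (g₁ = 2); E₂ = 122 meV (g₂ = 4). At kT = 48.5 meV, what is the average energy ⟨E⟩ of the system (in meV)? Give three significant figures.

25.3 meV

Eᵢ/kT = 0.24948, 1.2495, 2.5155.
Z = Σ gᵢe^(−Eᵢ/kT) = 5·e^(−0.24948) + 2·e^(−1.2495) + 4·e^(−2.5155) = 3.8960 + 0.57330 + 0.32329 = 4.7926.
⟨E⟩ = Σ Eᵢ gᵢe^(−Eᵢ/kT) / Z = (12.1·3.8960 + 60.6·0.57330 + 122·0.32329) / 4.7926 = 25.3 meV.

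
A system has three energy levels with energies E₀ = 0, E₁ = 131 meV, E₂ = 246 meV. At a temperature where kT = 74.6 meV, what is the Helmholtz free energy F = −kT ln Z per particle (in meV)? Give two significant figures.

Eᵢ/kT = 0, 1.756, 3.298.
Z = Σ e^(−Eᵢ/kT) = e^(−0) + e^(−1.756) + e^(−3.298) = 1.000 + 0.1727 + 0.03696 = 1.210.
F = −kT ln Z = −74.6 × ln(1.210) = −74.6 × 0.1906 = -14 meV.

-14 meV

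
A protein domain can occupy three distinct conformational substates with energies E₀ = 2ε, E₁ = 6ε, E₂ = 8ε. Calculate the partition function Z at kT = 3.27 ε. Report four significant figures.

Z = 0.7887

Eᵢ/kT = 0.611621, 1.83486, 2.44648.
Z = Σ e^(−Eᵢ/kT) = e^(−0.611621) + e^(−1.83486) + e^(−2.44648) = 0.542471 + 0.159636 + 0.0865979 = 0.788705.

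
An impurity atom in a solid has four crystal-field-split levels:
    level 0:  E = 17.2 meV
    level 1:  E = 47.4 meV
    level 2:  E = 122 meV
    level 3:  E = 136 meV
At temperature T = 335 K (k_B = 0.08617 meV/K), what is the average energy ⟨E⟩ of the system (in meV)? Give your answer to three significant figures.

28.2 meV

k_BT = 0.08617 × 335 K = 28.867 meV.
Eᵢ/kT = 0.59584, 1.6420, 4.2263, 4.7113.
Z = Σ e^(−Eᵢ/kT) = e^(−0.59584) + e^(−1.6420) + e^(−4.2263) + e^(−4.7113) = 0.55110 + 0.19359 + 0.014606 + 0.0089931 = 0.76829.
⟨E⟩ = Σ Eᵢ e^(−Eᵢ/kT) / Z = (17.2·0.55110 + 47.4·0.19359 + 122·0.014606 + 136·0.0089931) / 0.76829 = 28.2 meV.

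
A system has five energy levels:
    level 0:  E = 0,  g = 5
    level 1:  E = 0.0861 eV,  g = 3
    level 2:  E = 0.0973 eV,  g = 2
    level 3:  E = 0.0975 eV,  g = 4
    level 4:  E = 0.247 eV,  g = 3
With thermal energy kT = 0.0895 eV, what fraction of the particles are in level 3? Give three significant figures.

0.161

Eᵢ/kT = 0, 0.96201, 1.0872, 1.0894, 2.7598.
Z = Σ gᵢe^(−Eᵢ/kT) = 5·e^(−0) + 3·e^(−0.96201) + 2·e^(−1.0872) + 4·e^(−1.0894) + 3·e^(−2.7598) = 5.0000 + 1.1464 + 0.67432 + 1.3457 + 0.18991 = 8.3563.
P₃ = g₃ e^(−E₃/kT) / Z = 1.3457/8.3563 = 0.161.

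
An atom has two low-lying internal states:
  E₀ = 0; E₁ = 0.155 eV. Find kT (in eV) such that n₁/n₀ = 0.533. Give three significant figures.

n₁/n₀ = exp[−(E₁−E₀)/kT] = 0.533.
⇒ (E₁−E₀)/kT = ln(1/0.533) = ln(1.8762) = 0.62925.
kT = 0.155 eV / 0.62925 = 0.246 eV.

0.246 eV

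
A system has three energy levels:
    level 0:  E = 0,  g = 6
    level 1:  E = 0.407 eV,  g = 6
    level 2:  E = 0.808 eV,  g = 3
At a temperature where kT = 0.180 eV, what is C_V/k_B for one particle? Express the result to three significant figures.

0.527

Eᵢ/kT = 0, 2.2611, 4.4889.
Z = Σ gᵢe^(−Eᵢ/kT) = 6·e^(−0) + 6·e^(−2.2611) + 3·e^(−4.4889) = 6.0000 + 0.62541 + 0.033699 = 6.6591.
⟨E⟩ = 0.042314 eV, ⟨E²⟩ = 0.018861 eV².
C_V/k_B = (⟨E²⟩ − ⟨E⟩²)/(kT)² = (0.018861 − 0.0017905)/0.032400 = 0.527.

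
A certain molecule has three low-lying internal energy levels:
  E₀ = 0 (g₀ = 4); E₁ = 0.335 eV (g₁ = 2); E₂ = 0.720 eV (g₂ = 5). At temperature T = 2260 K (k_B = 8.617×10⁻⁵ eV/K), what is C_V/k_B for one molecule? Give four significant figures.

k_BT = 8.617×10⁻⁵ × 2260 K = 0.194744 eV.
Eᵢ/kT = 0, 1.72021, 3.69716.
Z = Σ gᵢe^(−Eᵢ/kT) = 4·e^(−0) + 2·e^(−1.72021) + 5·e^(−3.69716) = 4.00000 + 0.358057 + 0.123969 = 4.48203.
⟨E⟩ = 0.0466768 eV, ⟨E²⟩ = 0.0233038 eV².
C_V/k_B = (⟨E²⟩ − ⟨E⟩²)/(kT)² = (0.0233038 − 0.00217872)/0.0379252 = 0.5570.

0.5570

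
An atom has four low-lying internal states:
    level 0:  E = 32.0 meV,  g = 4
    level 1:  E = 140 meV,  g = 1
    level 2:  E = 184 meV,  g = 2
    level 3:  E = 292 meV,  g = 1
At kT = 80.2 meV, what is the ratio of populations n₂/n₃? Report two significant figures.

n₂/n₃ = (g₂/g₃) exp[−(E₂−E₃)/kT] = (2/1) × exp(−(-108 meV)/(80.2 meV)) = (2/1) × exp(1.347) = 7.7.

7.7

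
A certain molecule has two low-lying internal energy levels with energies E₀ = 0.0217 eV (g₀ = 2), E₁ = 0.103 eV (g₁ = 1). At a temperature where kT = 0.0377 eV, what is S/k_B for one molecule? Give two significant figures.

Eᵢ/kT = 0.5756, 2.732.
Z = Σ gᵢe^(−Eᵢ/kT) = 2·e^(−0.5756) + 1·e^(−2.732) = 1.125 + 0.06509 = 1.190.
⟨E⟩ = Σ EᵢPᵢ = 0.02615 eV.
S/k_B = ln Z + ⟨E⟩/kT = ln(1.190) + 0.02615/0.0377 = 0.1740 + 0.6936 = 0.87.

0.87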